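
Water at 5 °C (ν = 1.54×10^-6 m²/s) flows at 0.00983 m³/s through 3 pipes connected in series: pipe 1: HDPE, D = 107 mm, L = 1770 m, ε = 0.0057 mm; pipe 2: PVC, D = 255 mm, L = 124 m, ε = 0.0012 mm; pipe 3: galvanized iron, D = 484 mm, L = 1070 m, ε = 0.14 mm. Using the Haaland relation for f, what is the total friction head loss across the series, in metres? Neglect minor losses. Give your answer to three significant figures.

H ≈ 19.3 m

Pipe 1: V = 1.093 m/s, Re = 7.60×10^4, ε/D = 5.33×10^-5, f = 0.01908, h_1 = f(L/D)V²/2g = 19.22 m
Pipe 2: V = 0.1925 m/s, Re = 3.19×10^4, ε/D = 4.71×10^-6, f = 0.02299, h_2 = f(L/D)V²/2g = 0.02111 m
Pipe 3: V = 0.05343 m/s, Re = 1.68×10^4, ε/D = 2.89×10^-4, f = 0.02737, h_3 = f(L/D)V²/2g = 0.008804 m
Series → Q common, losses add: H = Σh = 19.25 m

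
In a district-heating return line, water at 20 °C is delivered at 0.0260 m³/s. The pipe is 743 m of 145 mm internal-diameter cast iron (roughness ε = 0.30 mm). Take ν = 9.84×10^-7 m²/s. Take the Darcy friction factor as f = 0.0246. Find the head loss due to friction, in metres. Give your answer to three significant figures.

V = 4Q/(πD²) = 4·0.0260/(π·0.145²) = 1.575 m/s
h_f = f(L/D)V²/(2g) = 0.02460·(743/0.145)·1.575²/(2·9.81) = 15.93 m

h_f ≈ 15.9 m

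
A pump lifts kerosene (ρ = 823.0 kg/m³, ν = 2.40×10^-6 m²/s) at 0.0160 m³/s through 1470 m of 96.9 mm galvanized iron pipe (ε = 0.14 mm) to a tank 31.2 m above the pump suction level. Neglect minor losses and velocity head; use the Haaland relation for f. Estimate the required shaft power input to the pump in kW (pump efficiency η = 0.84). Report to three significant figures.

P_shaft ≈ 18.0 kW

V = 4Q/(πD²) = 2.170 m/s; Re = 8.76×10^4; ε/D = 0.00144; f = 0.02364
h_f = f(L/D)V²/2g = 86.03 m
Total head H = z + h_f = 31.2 + 86.03 = 117.2 m
P_hyd = ρgQH = 823.0·9.81·0.0160·117.2 = 15.14 kW
P_shaft = P_hyd/η = 15.14/0.84 = 18.03 kW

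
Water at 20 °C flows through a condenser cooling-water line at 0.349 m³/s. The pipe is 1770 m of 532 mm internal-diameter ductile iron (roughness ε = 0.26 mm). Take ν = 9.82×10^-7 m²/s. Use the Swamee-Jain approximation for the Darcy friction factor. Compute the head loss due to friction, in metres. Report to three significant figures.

V = 4Q/(πD²) = 4·0.349/(π·0.532²) = 1.570 m/s
Re = VD/ν = 1.570·0.532/9.82×10^-7 = 8.51×10^5 → turbulent
ε/D = 0.26/532 = 4.89×10^-4
Swamee-Jain: f = 0.01731
h_f = f(L/D)V²/(2g) = 0.01731·(1770/0.532)·1.570²/(2·9.81) = 7.237 m

h_f ≈ 7.24 m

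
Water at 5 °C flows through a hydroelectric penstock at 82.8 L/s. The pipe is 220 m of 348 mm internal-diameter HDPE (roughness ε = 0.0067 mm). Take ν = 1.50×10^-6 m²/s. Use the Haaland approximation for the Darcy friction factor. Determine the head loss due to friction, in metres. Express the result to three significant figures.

V = 4Q/(πD²) = 4·0.0828/(π·0.348²) = 0.8705 m/s
Re = VD/ν = 0.8705·0.348/1.50×10^-6 = 2.02×10^5 → turbulent
ε/D = 0.0067/348 = 1.93×10^-5
Haaland: f = 0.01559
h_f = f(L/D)V²/(2g) = 0.01559·(220/0.348)·0.8705²/(2·9.81) = 0.3807 m

h_f ≈ 0.381 m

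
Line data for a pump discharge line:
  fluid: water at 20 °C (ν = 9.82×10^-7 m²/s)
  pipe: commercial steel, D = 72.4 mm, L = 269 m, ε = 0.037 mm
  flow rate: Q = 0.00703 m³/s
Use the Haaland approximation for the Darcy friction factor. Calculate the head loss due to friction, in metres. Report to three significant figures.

V = 4Q/(πD²) = 4·0.00703/(π·0.0724²) = 1.708 m/s
Re = VD/ν = 1.708·0.0724/9.82×10^-7 = 1.26×10^5 → turbulent
ε/D = 0.037/72.4 = 5.11×10^-4
Haaland: f = 0.01957
h_f = f(L/D)V²/(2g) = 0.01957·(269/0.0724)·1.708²/(2·9.81) = 10.81 m

h_f ≈ 10.8 m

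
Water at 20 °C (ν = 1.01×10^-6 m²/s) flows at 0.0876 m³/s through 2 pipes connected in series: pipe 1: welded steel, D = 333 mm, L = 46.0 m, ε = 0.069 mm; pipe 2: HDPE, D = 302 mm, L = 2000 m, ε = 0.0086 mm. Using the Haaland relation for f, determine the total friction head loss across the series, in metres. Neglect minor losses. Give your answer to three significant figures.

H ≈ 7.23 m

Pipe 1: V = 1.006 m/s, Re = 3.32×10^5, ε/D = 2.07×10^-4, f = 0.01595, h_1 = f(L/D)V²/2g = 0.1136 m
Pipe 2: V = 1.223 m/s, Re = 3.66×10^5, ε/D = 2.85×10^-5, f = 0.01410, h_2 = f(L/D)V²/2g = 7.119 m
Series → Q common, losses add: H = Σh = 7.232 m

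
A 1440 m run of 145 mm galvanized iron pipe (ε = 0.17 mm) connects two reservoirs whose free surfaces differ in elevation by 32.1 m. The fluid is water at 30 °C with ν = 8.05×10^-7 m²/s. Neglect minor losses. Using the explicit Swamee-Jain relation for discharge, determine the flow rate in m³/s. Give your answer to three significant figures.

Q ≈ 0.0285 m³/s

Swamee-Jain (Type II): Q = -0.965·√(gD⁵h_f/L)·ln[ε/(3.7D) + √(3.17ν²L/(gD³h_f))]
√(gD⁵h_f/L) = √(9.81·0.145⁵·32.1/1440) = 0.003744
ε/(3.7D) = 3.17×10^-4; √(3.17ν²L/(gD³h_f)) = 5.55×10^-5
Q = -0.965·0.003744·ln(3.724×10^-4) = 0.02853 m³/s
Check: V = 1.73 m/s, Re = 3.11×10^5, f = 0.02140, h_f = 32.3 m ≈ 32.1 m ✓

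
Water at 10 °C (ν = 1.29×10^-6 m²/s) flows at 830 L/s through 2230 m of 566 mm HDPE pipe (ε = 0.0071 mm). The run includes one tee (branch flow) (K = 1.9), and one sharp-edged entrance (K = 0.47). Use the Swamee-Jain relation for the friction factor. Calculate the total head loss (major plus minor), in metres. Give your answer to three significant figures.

V = 4Q/(πD²) = 3.299 m/s; V²/2g = 0.5546 m
Re = 1.45×10^6, ε/D = 1.25×10^-5 → f = 0.01130 (Swamee-Jain)
Major: h_f = f(L/D)·V²/2g = 0.01130·3940·0.5546 = 24.69 m
Minor: ΣK = 2.37; h_m = ΣK·V²/2g = 1.314 m
Total H_L = 24.69 + 1.314 = 26.00 m

H_L ≈ 26.0 m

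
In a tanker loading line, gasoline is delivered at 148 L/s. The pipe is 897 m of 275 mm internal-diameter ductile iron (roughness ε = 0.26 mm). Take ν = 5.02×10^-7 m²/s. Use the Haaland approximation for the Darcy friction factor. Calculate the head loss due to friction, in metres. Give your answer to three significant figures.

V = 4Q/(πD²) = 4·0.148/(π·0.275²) = 2.492 m/s
Re = VD/ν = 2.492·0.275/5.02×10^-7 = 1.37×10^6 → turbulent
ε/D = 0.26/275 = 9.45×10^-4
Haaland: f = 0.01961
h_f = f(L/D)V²/(2g) = 0.01961·(897/0.275)·2.492²/(2·9.81) = 20.25 m

h_f ≈ 20.2 m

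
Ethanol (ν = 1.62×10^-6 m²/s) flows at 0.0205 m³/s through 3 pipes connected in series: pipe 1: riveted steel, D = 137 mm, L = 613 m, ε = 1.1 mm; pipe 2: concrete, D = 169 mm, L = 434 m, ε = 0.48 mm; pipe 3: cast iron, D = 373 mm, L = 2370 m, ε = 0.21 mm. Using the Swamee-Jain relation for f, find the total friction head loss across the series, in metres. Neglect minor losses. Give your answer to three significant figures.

Pipe 1: V = 1.391 m/s, Re = 1.18×10^5, ε/D = 0.00803, f = 0.03606, h_1 = f(L/D)V²/2g = 15.90 m
Pipe 2: V = 0.9139 m/s, Re = 9.53×10^4, ε/D = 0.00284, f = 0.02743, h_2 = f(L/D)V²/2g = 2.998 m
Pipe 3: V = 0.1876 m/s, Re = 4.32×10^4, ε/D = 5.63×10^-4, f = 0.02340, h_3 = f(L/D)V²/2g = 0.2667 m
Series → Q common, losses add: H = Σh = 19.17 m

H ≈ 19.2 m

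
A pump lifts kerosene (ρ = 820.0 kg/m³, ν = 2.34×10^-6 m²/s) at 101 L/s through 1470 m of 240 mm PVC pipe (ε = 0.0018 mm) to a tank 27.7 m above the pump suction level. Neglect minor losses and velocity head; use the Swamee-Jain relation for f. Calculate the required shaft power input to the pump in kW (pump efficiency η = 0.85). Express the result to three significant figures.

V = 4Q/(πD²) = 2.233 m/s; Re = 2.29×10^5; ε/D = 7.50×10^-6; f = 0.01521
h_f = f(L/D)V²/2g = 23.66 m
Total head H = z + h_f = 27.7 + 23.66 = 51.36 m
P_hyd = ρgQH = 820.0·9.81·0.101·51.36 = 41.73 kW
P_shaft = P_hyd/η = 41.73/0.85 = 49.09 kW

P_shaft ≈ 49.1 kW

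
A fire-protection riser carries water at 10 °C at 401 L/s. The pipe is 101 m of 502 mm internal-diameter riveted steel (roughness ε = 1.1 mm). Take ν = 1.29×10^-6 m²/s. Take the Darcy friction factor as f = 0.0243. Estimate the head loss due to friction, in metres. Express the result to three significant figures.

V = 4Q/(πD²) = 4·0.401/(π·0.502²) = 2.026 m/s
h_f = f(L/D)V²/(2g) = 0.02430·(101/0.502)·2.026²/(2·9.81) = 1.023 m

h_f ≈ 1.02 m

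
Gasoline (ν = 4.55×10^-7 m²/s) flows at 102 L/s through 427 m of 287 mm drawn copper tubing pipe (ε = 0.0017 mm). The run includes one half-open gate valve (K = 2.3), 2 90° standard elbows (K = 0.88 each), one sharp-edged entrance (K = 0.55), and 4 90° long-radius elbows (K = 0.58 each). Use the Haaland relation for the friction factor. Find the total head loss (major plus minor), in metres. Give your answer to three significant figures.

V = 4Q/(πD²) = 1.577 m/s; V²/2g = 0.1267 m
Re = 9.95×10^5, ε/D = 5.92×10^-6 → f = 0.01170 (Haaland)
Major: h_f = f(L/D)·V²/2g = 0.01170·1488·0.1267 = 2.205 m
Minor: ΣK = 6.93; h_m = ΣK·V²/2g = 0.8781 m
Total H_L = 2.205 + 0.8781 = 3.084 m

H_L ≈ 3.08 m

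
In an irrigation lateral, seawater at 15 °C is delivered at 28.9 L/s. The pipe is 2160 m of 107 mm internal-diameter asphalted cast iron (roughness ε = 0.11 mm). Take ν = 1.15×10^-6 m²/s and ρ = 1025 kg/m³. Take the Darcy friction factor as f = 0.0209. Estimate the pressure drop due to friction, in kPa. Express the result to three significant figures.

Δp ≈ 2230 kPa

V = 4Q/(πD²) = 4·0.0289/(π·0.107²) = 3.214 m/s
h_f = f(L/D)V²/(2g) = 0.02090·(2160/0.107)·3.214²/(2·9.81) = 222.1 m
Δp = ρg·h_f = 1025·9.81·222.1 = 2234 kPa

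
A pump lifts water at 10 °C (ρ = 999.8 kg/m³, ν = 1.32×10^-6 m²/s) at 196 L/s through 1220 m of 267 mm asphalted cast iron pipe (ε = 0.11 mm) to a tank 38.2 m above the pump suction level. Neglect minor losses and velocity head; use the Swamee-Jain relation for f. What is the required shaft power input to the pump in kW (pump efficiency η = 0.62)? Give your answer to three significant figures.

V = 4Q/(πD²) = 3.501 m/s; Re = 7.08×10^5; ε/D = 4.12×10^-4; f = 0.01690
h_f = f(L/D)V²/2g = 48.23 m
Total head H = z + h_f = 38.2 + 48.23 = 86.43 m
P_hyd = ρgQH = 999.8·9.81·0.196·86.43 = 166.2 kW
P_shaft = P_hyd/η = 166.2/0.62 = 268.0 kW

P_shaft ≈ 268 kW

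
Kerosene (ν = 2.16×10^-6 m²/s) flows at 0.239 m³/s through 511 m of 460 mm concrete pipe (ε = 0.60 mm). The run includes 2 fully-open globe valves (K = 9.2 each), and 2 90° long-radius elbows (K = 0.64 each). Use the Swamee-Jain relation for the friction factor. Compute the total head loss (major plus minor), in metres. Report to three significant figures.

V = 4Q/(πD²) = 1.438 m/s; V²/2g = 0.1054 m
Re = 3.06×10^5, ε/D = 0.00130 → f = 0.02191 (Swamee-Jain)
Major: h_f = f(L/D)·V²/2g = 0.02191·1111·0.1054 = 2.566 m
Minor: ΣK = 19.7; h_m = ΣK·V²/2g = 2.074 m
Total H_L = 2.566 + 2.074 = 4.640 m

H_L ≈ 4.64 m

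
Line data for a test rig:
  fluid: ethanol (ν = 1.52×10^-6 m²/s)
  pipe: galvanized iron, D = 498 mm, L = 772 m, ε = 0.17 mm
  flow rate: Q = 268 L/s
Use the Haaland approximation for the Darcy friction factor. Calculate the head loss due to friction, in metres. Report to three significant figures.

h_f ≈ 2.48 m

V = 4Q/(πD²) = 4·0.268/(π·0.498²) = 1.376 m/s
Re = VD/ν = 1.376·0.498/1.52×10^-6 = 4.51×10^5 → turbulent
ε/D = 0.17/498 = 3.41×10^-4
Haaland: f = 0.01658
h_f = f(L/D)V²/(2g) = 0.01658·(772/0.498)·1.376²/(2·9.81) = 2.480 m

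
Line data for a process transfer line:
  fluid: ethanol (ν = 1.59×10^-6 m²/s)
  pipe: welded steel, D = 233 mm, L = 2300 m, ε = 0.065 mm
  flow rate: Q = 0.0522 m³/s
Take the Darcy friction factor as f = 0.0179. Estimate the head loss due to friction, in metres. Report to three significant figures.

V = 4Q/(πD²) = 4·0.0522/(π·0.233²) = 1.224 m/s
h_f = f(L/D)V²/(2g) = 0.01790·(2300/0.233)·1.224²/(2·9.81) = 13.50 m

h_f ≈ 13.5 m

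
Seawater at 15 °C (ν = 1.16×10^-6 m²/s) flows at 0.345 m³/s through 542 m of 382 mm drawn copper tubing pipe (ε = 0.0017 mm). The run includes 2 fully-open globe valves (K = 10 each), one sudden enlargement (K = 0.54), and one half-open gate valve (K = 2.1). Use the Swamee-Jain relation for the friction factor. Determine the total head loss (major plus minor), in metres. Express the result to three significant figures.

H_L ≈ 18.1 m

V = 4Q/(πD²) = 3.010 m/s; V²/2g = 0.4619 m
Re = 9.91×10^5, ε/D = 4.45×10^-6 → f = 0.01174 (Swamee-Jain)
Major: h_f = f(L/D)·V²/2g = 0.01174·1419·0.4619 = 7.690 m
Minor: ΣK = 22.6; h_m = ΣK·V²/2g = 10.46 m
Total H_L = 7.690 + 10.46 = 18.15 m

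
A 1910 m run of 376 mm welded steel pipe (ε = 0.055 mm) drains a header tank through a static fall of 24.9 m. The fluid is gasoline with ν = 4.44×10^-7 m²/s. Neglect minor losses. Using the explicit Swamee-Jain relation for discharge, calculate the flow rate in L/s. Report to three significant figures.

Q ≈ 297 L/s

Swamee-Jain (Type II): Q = -0.965·√(gD⁵h_f/L)·ln[ε/(3.7D) + √(3.17ν²L/(gD³h_f))]
√(gD⁵h_f/L) = √(9.81·0.376⁵·24.9/1910) = 0.03100
ε/(3.7D) = 3.95×10^-5; √(3.17ν²L/(gD³h_f)) = 9.59×10^-6
Q = -0.965·0.03100·ln(4.912×10^-5) = 0.2968 m³/s
Check: V = 2.67 m/s, Re = 2.26×10^6, f = 0.01354, h_f = 25.1 m ≈ 24.9 m ✓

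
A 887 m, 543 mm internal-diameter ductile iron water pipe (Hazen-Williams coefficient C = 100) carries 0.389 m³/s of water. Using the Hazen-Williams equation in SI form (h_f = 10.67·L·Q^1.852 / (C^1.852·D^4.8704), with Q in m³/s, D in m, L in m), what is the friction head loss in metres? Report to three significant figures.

h_f ≈ 6.37 m

h_f = 10.67·887·0.389^1.852 / (100^1.852·0.543^4.8704) = 6.372 m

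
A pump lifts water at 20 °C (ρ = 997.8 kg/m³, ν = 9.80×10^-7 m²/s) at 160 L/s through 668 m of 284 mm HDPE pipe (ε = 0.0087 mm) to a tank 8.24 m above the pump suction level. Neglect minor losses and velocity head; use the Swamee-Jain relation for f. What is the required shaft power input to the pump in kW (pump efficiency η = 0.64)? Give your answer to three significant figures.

P_shaft ≈ 44.2 kW

V = 4Q/(πD²) = 2.526 m/s; Re = 7.32×10^5; ε/D = 3.06×10^-5; f = 0.01283
h_f = f(L/D)V²/2g = 9.813 m
Total head H = z + h_f = 8.24 + 9.813 = 18.05 m
P_hyd = ρgQH = 997.8·9.81·0.160·18.05 = 28.27 kW
P_shaft = P_hyd/η = 28.27/0.64 = 44.18 kW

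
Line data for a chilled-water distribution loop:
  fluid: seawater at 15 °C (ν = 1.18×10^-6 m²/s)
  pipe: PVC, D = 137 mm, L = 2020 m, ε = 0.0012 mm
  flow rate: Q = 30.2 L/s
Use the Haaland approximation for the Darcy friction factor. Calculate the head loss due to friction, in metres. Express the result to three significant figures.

h_f ≈ 47.5 m

V = 4Q/(πD²) = 4·0.0302/(π·0.137²) = 2.049 m/s
Re = VD/ν = 2.049·0.137/1.18×10^-6 = 2.38×10^5 → turbulent
ε/D = 0.0012/137 = 8.76×10^-6
Haaland: f = 0.01505
h_f = f(L/D)V²/(2g) = 0.01505·(2020/0.137)·2.049²/(2·9.81) = 47.46 m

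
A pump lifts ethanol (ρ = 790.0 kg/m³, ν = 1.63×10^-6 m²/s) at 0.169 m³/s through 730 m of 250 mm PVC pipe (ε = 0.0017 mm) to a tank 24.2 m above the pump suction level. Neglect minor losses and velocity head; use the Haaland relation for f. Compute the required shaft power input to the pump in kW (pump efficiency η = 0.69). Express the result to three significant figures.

V = 4Q/(πD²) = 3.443 m/s; Re = 5.28×10^5; ε/D = 6.80×10^-6; f = 0.01301
h_f = f(L/D)V²/2g = 22.96 m
Total head H = z + h_f = 24.2 + 22.96 = 47.16 m
P_hyd = ρgQH = 790.0·9.81·0.169·47.16 = 61.77 kW
P_shaft = P_hyd/η = 61.77/0.69 = 89.52 kW

P_shaft ≈ 89.5 kW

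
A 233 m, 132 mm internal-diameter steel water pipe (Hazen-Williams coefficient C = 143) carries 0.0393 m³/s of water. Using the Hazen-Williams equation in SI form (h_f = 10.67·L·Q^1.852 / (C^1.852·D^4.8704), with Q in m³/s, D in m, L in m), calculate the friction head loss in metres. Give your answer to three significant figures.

h_f = 10.67·233·0.0393^1.852 / (143^1.852·0.132^4.8704) = 12.13 m

h_f ≈ 12.1 m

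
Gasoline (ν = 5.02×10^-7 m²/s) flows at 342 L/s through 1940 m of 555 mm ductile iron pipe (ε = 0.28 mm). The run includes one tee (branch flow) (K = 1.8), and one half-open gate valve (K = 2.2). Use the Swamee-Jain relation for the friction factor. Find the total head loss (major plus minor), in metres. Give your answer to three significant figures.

V = 4Q/(πD²) = 1.414 m/s; V²/2g = 0.1019 m
Re = 1.56×10^6, ε/D = 5.05×10^-4 → f = 0.01714 (Swamee-Jain)
Major: h_f = f(L/D)·V²/2g = 0.01714·3495·0.1019 = 6.103 m
Minor: ΣK = 4.00; h_m = ΣK·V²/2g = 0.4074 m
Total H_L = 6.103 + 0.4074 = 6.510 m

H_L ≈ 6.51 m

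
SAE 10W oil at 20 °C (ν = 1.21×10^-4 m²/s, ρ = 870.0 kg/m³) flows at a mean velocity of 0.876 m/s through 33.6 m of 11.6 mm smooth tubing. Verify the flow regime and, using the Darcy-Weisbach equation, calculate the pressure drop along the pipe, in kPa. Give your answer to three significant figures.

Δp ≈ 737 kPa

Re = VD/ν = 0.876·0.01160/1.21×10^-4 = 84.0 → laminar (Re < 2300)
f = 64/Re = 0.7621
h_f = f(L/D)V²/(2g) = 0.7621·(33.6/0.01160)·0.876²/(2·9.81) = 86.34 m
Δp = ρg·h_f = 870.0·9.81·86.34 = 736.9 kPa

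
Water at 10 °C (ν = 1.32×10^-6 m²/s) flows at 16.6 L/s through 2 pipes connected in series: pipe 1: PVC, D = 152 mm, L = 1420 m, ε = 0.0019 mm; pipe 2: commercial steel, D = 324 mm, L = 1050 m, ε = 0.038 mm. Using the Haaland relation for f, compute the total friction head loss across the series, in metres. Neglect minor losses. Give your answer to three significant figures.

Pipe 1: V = 0.9148 m/s, Re = 1.05×10^5, ε/D = 1.25×10^-5, f = 0.01768, h_1 = f(L/D)V²/2g = 7.045 m
Pipe 2: V = 0.2013 m/s, Re = 4.94×10^4, ε/D = 1.17×10^-4, f = 0.02110, h_2 = f(L/D)V²/2g = 0.1413 m
Series → Q common, losses add: H = Σh = 7.186 m

H ≈ 7.19 m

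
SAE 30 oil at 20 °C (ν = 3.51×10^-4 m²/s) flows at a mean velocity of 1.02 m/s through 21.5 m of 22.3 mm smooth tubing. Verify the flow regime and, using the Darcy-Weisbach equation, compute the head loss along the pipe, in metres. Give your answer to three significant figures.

Re = VD/ν = 1.02·0.02230/3.51×10^-4 = 64.8 → laminar (Re < 2300)
f = 64/Re = 0.9876
h_f = f(L/D)V²/(2g) = 0.9876·(21.5/0.02230)·1.02²/(2·9.81) = 50.49 m

h_f ≈ 50.5 m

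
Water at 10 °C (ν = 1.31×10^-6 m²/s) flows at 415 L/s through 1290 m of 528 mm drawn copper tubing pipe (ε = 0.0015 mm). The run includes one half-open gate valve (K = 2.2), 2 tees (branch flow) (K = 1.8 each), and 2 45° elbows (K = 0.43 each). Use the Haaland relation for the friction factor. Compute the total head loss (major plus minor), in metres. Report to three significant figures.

V = 4Q/(πD²) = 1.895 m/s; V²/2g = 0.1831 m
Re = 7.64×10^5, ε/D = 2.84×10^-6 → f = 0.01217 (Haaland)
Major: h_f = f(L/D)·V²/2g = 0.01217·2443·0.1831 = 5.443 m
Minor: ΣK = 6.66; h_m = ΣK·V²/2g = 1.219 m
Total H_L = 5.443 + 1.219 = 6.663 m

H_L ≈ 6.66 m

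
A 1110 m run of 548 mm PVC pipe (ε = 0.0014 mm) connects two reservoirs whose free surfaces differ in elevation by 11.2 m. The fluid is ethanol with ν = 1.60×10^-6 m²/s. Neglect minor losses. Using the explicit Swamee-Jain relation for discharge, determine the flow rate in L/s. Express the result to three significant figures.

Q ≈ 721 L/s

Swamee-Jain (Type II): Q = -0.965·√(gD⁵h_f/L)·ln[ε/(3.7D) + √(3.17ν²L/(gD³h_f))]
√(gD⁵h_f/L) = √(9.81·0.548⁵·11.2/1110) = 0.06994
ε/(3.7D) = 6.90×10^-7; √(3.17ν²L/(gD³h_f)) = 2.23×10^-5
Q = -0.965·0.06994·ln(2.301×10^-5) = 0.7208 m³/s
Check: V = 3.06 m/s, Re = 1.05×10^6, f = 0.01158, h_f = 11.2 m ≈ 11.2 m ✓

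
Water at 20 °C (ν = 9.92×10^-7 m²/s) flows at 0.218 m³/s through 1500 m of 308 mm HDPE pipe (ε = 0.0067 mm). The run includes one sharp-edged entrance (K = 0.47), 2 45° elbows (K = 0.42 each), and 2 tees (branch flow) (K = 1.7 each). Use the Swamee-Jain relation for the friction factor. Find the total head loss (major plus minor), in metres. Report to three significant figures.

H_L ≈ 28.2 m

V = 4Q/(πD²) = 2.926 m/s; V²/2g = 0.4363 m
Re = 9.08×10^5, ε/D = 2.18×10^-5 → f = 0.01228 (Swamee-Jain)
Major: h_f = f(L/D)·V²/2g = 0.01228·4870·0.4363 = 26.10 m
Minor: ΣK = 4.71; h_m = ΣK·V²/2g = 2.055 m
Total H_L = 26.10 + 2.055 = 28.16 m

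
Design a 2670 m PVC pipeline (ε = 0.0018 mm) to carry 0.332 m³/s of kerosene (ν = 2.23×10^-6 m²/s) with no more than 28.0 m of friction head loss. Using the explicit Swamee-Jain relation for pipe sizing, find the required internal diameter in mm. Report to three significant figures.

D ≈ 416 mm

Swamee-Jain (Type III): D = 0.66·[ε^1.25·(LQ²/(gh_f))^4.75 + ν·Q^9.4·(L/(gh_f))^5.2]^0.04
LQ²/(gh_f) = 1.071; L/(gh_f) = 9.720
Term 1 = ε^1.25·(…)^4.75 = 9.15×10^-8; Term 2 = ν·Q^9.4·(…)^5.2 = 9.62×10^-6
D = 0.66·(9.15×10^-8 + 9.62×10^-6)^0.04 = 0.4159 m = 416 mm
Check: V = 2.44 m/s, Re = 4.56×10^5, f = 0.01338, h_f = 26.1 m ≈ 28.0 m ✓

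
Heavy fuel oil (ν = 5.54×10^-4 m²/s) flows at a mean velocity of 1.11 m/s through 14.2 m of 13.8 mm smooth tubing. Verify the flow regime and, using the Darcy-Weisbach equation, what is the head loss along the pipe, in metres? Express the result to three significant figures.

h_f ≈ 150 m

Re = VD/ν = 1.11·0.01380/5.54×10^-4 = 27.6 → laminar (Re < 2300)
f = 64/Re = 2.315
h_f = f(L/D)V²/(2g) = 2.315·(14.2/0.01380)·1.11²/(2·9.81) = 149.6 m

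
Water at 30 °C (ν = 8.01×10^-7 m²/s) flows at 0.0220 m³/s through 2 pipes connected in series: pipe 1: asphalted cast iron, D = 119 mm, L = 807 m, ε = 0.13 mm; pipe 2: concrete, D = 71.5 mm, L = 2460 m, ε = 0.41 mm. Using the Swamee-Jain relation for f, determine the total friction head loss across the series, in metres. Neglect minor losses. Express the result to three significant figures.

Pipe 1: V = 1.978 m/s, Re = 2.94×10^5, ε/D = 0.00109, f = 0.02114, h_1 = f(L/D)V²/2g = 28.59 m
Pipe 2: V = 5.479 m/s, Re = 4.89×10^5, ε/D = 0.00573, f = 0.03194, h_2 = f(L/D)V²/2g = 1682 m
Series → Q common, losses add: H = Σh = 1710 m

H ≈ 1710 m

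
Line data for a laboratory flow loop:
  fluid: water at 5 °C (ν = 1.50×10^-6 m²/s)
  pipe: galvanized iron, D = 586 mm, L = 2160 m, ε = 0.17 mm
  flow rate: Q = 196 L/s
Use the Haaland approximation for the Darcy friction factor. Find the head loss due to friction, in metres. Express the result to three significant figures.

V = 4Q/(πD²) = 4·0.196/(π·0.586²) = 0.7267 m/s
Re = VD/ν = 0.7267·0.586/1.50×10^-6 = 2.84×10^5 → turbulent
ε/D = 0.17/586 = 2.90×10^-4
Haaland: f = 0.01682
h_f = f(L/D)V²/(2g) = 0.01682·(2160/0.586)·0.7267²/(2·9.81) = 1.669 m

h_f ≈ 1.67 m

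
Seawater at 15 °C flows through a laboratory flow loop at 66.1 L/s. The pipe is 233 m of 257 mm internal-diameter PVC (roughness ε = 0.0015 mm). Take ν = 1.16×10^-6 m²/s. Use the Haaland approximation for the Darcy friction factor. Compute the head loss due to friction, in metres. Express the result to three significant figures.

V = 4Q/(πD²) = 4·0.0661/(π·0.257²) = 1.274 m/s
Re = VD/ν = 1.274·0.257/1.16×10^-6 = 2.82×10^5 → turbulent
ε/D = 0.0015/257 = 5.84×10^-6
Haaland: f = 0.01455
h_f = f(L/D)V²/(2g) = 0.01455·(233/0.257)·1.274²/(2·9.81) = 1.092 m

h_f ≈ 1.09 m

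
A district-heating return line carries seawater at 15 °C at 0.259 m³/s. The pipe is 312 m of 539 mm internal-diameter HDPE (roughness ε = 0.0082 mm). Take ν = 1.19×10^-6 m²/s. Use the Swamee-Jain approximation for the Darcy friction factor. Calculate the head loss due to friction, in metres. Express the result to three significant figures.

h_f ≈ 0.505 m

V = 4Q/(πD²) = 4·0.259/(π·0.539²) = 1.135 m/s
Re = VD/ν = 1.135·0.539/1.19×10^-6 = 5.14×10^5 → turbulent
ε/D = 0.0082/539 = 1.52×10^-5
Swamee-Jain: f = 0.01327
h_f = f(L/D)V²/(2g) = 0.01327·(312/0.539)·1.135²/(2·9.81) = 0.5045 m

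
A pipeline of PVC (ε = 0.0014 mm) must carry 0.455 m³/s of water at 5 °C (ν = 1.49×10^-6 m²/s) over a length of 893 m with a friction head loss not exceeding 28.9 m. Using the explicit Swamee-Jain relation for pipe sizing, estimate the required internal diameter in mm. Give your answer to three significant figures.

D ≈ 365 mm

Swamee-Jain (Type III): D = 0.66·[ε^1.25·(LQ²/(gh_f))^4.75 + ν·Q^9.4·(L/(gh_f))^5.2]^0.04
LQ²/(gh_f) = 0.6521; L/(gh_f) = 3.150
Term 1 = ε^1.25·(…)^4.75 = 6.32×10^-9; Term 2 = ν·Q^9.4·(…)^5.2 = 3.54×10^-7
D = 0.66·(6.32×10^-9 + 3.54×10^-7)^0.04 = 0.3646 m = 365 mm
Check: V = 4.36 m/s, Re = 1.07×10^6, f = 0.01158, h_f = 27.5 m ≈ 28.9 m ✓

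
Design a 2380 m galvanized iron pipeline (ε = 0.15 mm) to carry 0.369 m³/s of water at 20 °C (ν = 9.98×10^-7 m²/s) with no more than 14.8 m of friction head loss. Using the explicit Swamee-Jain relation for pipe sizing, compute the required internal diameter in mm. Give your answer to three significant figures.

Swamee-Jain (Type III): D = 0.66·[ε^1.25·(LQ²/(gh_f))^4.75 + ν·Q^9.4·(L/(gh_f))^5.2]^0.04
LQ²/(gh_f) = 2.232; L/(gh_f) = 16.39
Term 1 = ε^1.25·(…)^4.75 = 7.52×10^-4; Term 2 = ν·Q^9.4·(…)^5.2 = 1.76×10^-4
D = 0.66·(7.52×10^-4 + 1.76×10^-4)^0.04 = 0.4992 m = 499 mm
Check: V = 1.89 m/s, Re = 9.43×10^5, f = 0.01580, h_f = 13.7 m ≈ 14.8 m ✓

D ≈ 499 mm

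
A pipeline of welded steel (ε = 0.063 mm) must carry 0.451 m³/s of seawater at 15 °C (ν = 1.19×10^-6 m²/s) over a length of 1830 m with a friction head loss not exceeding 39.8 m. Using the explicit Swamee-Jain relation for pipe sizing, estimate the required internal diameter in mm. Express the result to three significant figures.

D ≈ 409 mm

Swamee-Jain (Type III): D = 0.66·[ε^1.25·(LQ²/(gh_f))^4.75 + ν·Q^9.4·(L/(gh_f))^5.2]^0.04
LQ²/(gh_f) = 0.9533; L/(gh_f) = 4.687
Term 1 = ε^1.25·(…)^4.75 = 4.47×10^-6; Term 2 = ν·Q^9.4·(…)^5.2 = 2.06×10^-6
D = 0.66·(4.47×10^-6 + 2.06×10^-6)^0.04 = 0.4094 m = 409 mm
Check: V = 3.43 m/s, Re = 1.18×10^6, f = 0.01409, h_f = 37.7 m ≈ 39.8 m ✓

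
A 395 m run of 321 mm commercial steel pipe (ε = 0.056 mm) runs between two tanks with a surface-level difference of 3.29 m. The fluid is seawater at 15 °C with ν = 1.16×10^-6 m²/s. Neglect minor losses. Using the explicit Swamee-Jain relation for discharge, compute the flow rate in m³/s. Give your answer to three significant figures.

Swamee-Jain (Type II): Q = -0.965·√(gD⁵h_f/L)·ln[ε/(3.7D) + √(3.17ν²L/(gD³h_f))]
√(gD⁵h_f/L) = √(9.81·0.321⁵·3.29/395) = 0.01669
ε/(3.7D) = 4.71×10^-5; √(3.17ν²L/(gD³h_f)) = 3.97×10^-5
Q = -0.965·0.01669·ln(8.688×10^-5) = 0.1506 m³/s
Check: V = 1.86 m/s, Re = 5.15×10^5, f = 0.01523, h_f = 3.31 m ≈ 3.29 m ✓

Q ≈ 0.151 m³/s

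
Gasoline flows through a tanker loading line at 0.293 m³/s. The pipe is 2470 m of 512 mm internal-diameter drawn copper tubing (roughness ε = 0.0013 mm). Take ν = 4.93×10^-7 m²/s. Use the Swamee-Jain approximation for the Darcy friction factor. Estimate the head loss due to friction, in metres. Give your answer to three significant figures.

h_f ≈ 5.46 m

V = 4Q/(πD²) = 4·0.293/(π·0.512²) = 1.423 m/s
Re = VD/ν = 1.423·0.512/4.93×10^-7 = 1.48×10^6 → turbulent
ε/D = 0.0013/512 = 2.54×10^-6
Swamee-Jain: f = 0.01096
h_f = f(L/D)V²/(2g) = 0.01096·(2470/0.512)·1.423²/(2·9.81) = 5.459 m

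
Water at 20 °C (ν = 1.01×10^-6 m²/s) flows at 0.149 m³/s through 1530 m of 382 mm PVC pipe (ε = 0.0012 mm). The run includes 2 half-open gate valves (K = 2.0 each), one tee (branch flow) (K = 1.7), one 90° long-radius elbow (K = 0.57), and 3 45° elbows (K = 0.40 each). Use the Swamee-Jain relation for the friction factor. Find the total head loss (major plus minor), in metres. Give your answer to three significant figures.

H_L ≈ 5.19 m

V = 4Q/(πD²) = 1.300 m/s; V²/2g = 0.08615 m
Re = 4.92×10^5, ε/D = 3.14×10^-6 → f = 0.01318 (Swamee-Jain)
Major: h_f = f(L/D)·V²/2g = 0.01318·4005·0.08615 = 4.548 m
Minor: ΣK = 7.47; h_m = ΣK·V²/2g = 0.6435 m
Total H_L = 4.548 + 0.6435 = 5.191 m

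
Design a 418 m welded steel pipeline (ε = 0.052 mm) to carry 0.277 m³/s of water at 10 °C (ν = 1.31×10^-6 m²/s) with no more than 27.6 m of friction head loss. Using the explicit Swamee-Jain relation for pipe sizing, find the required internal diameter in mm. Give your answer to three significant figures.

D ≈ 272 mm

Swamee-Jain (Type III): D = 0.66·[ε^1.25·(LQ²/(gh_f))^4.75 + ν·Q^9.4·(L/(gh_f))^5.2]^0.04
LQ²/(gh_f) = 0.1185; L/(gh_f) = 1.544
Term 1 = ε^1.25·(…)^4.75 = 1.76×10^-10; Term 2 = ν·Q^9.4·(…)^5.2 = 7.20×10^-11
D = 0.66·(1.76×10^-10 + 7.20×10^-11)^0.04 = 0.2725 m = 272 mm
Check: V = 4.75 m/s, Re = 9.88×10^5, f = 0.01468, h_f = 25.9 m ≈ 27.6 m ✓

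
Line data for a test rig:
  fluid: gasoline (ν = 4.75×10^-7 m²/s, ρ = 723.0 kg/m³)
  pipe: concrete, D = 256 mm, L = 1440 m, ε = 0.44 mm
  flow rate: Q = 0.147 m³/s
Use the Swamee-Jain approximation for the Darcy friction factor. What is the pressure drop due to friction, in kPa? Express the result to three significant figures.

Δp ≈ 376 kPa

V = 4Q/(πD²) = 4·0.147/(π·0.256²) = 2.856 m/s
Re = VD/ν = 2.856·0.256/4.75×10^-7 = 1.54×10^6 → turbulent
ε/D = 0.44/256 = 0.00172
Swamee-Jain: f = 0.02270
h_f = f(L/D)V²/(2g) = 0.02270·(1440/0.256)·2.856²/(2·9.81) = 53.08 m
Δp = ρg·h_f = 723.0·9.81·53.08 = 376.5 kPa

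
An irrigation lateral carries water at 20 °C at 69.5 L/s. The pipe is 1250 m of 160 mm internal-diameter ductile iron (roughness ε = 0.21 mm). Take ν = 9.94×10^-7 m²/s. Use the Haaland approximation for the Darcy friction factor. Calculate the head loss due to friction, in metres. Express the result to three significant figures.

h_f ≈ 102 m

V = 4Q/(πD²) = 4·0.0695/(π·0.160²) = 3.457 m/s
Re = VD/ν = 3.457·0.160/9.94×10^-7 = 5.56×10^5 → turbulent
ε/D = 0.21/160 = 0.00131
Haaland: f = 0.02143
h_f = f(L/D)V²/(2g) = 0.02143·(1250/0.160)·3.457²/(2·9.81) = 102.0 m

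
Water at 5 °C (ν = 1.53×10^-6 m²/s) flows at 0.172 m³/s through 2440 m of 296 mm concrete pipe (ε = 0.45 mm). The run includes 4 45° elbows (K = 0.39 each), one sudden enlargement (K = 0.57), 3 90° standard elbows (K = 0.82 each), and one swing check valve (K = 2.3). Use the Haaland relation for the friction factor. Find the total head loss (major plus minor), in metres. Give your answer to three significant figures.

H_L ≈ 60.6 m

V = 4Q/(πD²) = 2.500 m/s; V²/2g = 0.3184 m
Re = 4.84×10^5, ε/D = 0.00152 → f = 0.02225 (Haaland)
Major: h_f = f(L/D)·V²/2g = 0.02225·8243·0.3184 = 58.40 m
Minor: ΣK = 6.89; h_m = ΣK·V²/2g = 2.194 m
Total H_L = 58.40 + 2.194 = 60.59 m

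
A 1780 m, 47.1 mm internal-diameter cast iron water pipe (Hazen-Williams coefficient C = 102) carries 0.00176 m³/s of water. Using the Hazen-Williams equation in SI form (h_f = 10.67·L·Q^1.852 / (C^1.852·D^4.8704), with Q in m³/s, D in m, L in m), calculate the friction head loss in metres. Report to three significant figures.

h_f = 10.67·1780·0.00176^1.852 / (102^1.852·0.0471^4.8704) = 83.23 m

h_f ≈ 83.2 m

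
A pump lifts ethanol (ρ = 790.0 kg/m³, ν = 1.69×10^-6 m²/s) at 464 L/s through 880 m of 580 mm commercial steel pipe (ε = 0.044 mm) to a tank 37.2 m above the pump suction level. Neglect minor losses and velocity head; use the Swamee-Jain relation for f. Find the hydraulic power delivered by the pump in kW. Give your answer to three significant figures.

P_hyd ≈ 146 kW

V = 4Q/(πD²) = 1.756 m/s; Re = 6.03×10^5; ε/D = 7.59×10^-5; f = 0.01386
h_f = f(L/D)V²/2g = 3.305 m
Total head H = z + h_f = 37.2 + 3.305 = 40.50 m
P_hyd = ρgQH = 790.0·9.81·0.464·40.50 = 145.7 kW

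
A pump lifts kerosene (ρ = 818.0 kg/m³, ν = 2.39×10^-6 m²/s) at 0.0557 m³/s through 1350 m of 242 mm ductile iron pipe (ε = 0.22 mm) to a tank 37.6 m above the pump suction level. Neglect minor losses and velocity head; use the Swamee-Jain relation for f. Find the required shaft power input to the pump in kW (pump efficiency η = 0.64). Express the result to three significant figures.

P_shaft ≈ 32.6 kW

V = 4Q/(πD²) = 1.211 m/s; Re = 1.23×10^5; ε/D = 9.09×10^-4; f = 0.02161
h_f = f(L/D)V²/2g = 9.010 m
Total head H = z + h_f = 37.6 + 9.010 = 46.61 m
P_hyd = ρgQH = 818.0·9.81·0.0557·46.61 = 20.83 kW
P_shaft = P_hyd/η = 20.83/0.64 = 32.55 kW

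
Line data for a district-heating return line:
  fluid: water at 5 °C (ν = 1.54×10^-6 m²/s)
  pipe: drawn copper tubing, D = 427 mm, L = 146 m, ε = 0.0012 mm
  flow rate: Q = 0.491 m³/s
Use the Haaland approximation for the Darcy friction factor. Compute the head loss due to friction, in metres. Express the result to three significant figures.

h_f ≈ 2.40 m

V = 4Q/(πD²) = 4·0.491/(π·0.427²) = 3.429 m/s
Re = VD/ν = 3.429·0.427/1.54×10^-6 = 9.51×10^5 → turbulent
ε/D = 0.0012/427 = 2.81×10^-6
Haaland: f = 0.01173
h_f = f(L/D)V²/(2g) = 0.01173·(146/0.427)·3.429²/(2·9.81) = 2.403 m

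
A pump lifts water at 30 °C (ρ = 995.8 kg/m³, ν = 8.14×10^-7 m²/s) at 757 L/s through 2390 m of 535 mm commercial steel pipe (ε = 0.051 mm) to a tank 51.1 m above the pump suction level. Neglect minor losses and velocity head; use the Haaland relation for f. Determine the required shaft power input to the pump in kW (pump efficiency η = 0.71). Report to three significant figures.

P_shaft ≈ 871 kW

V = 4Q/(πD²) = 3.367 m/s; Re = 2.21×10^6; ε/D = 9.53×10^-5; f = 0.01259
h_f = f(L/D)V²/2g = 32.50 m
Total head H = z + h_f = 51.1 + 32.50 = 83.60 m
P_hyd = ρgQH = 995.8·9.81·0.757·83.60 = 618.2 kW
P_shaft = P_hyd/η = 618.2/0.71 = 870.7 kW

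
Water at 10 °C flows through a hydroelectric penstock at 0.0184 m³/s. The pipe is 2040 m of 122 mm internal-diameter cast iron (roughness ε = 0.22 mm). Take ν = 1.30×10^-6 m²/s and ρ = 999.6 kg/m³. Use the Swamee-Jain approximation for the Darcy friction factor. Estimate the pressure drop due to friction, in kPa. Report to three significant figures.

V = 4Q/(πD²) = 4·0.0184/(π·0.122²) = 1.574 m/s
Re = VD/ν = 1.574·0.122/1.30×10^-6 = 1.48×10^5 → turbulent
ε/D = 0.22/122 = 0.00180
Swamee-Jain: f = 0.02425
h_f = f(L/D)V²/(2g) = 0.02425·(2040/0.122)·1.574²/(2·9.81) = 51.20 m
Δp = ρg·h_f = 999.6·9.81·51.20 = 502.0 kPa

Δp ≈ 502 kPa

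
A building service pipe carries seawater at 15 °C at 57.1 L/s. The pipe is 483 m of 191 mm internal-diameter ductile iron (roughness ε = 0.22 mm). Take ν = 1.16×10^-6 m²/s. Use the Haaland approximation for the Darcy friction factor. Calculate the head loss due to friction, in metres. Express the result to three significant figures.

h_f ≈ 10.8 m

V = 4Q/(πD²) = 4·0.0571/(π·0.191²) = 1.993 m/s
Re = VD/ν = 1.993·0.191/1.16×10^-6 = 3.28×10^5 → turbulent
ε/D = 0.22/191 = 0.00115
Haaland: f = 0.02108
h_f = f(L/D)V²/(2g) = 0.02108·(483/0.191)·1.993²/(2·9.81) = 10.79 m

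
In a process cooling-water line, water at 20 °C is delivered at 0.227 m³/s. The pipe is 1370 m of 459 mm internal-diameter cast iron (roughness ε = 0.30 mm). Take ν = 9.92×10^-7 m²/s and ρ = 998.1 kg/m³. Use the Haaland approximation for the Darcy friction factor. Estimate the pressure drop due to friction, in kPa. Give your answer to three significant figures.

V = 4Q/(πD²) = 4·0.227/(π·0.459²) = 1.372 m/s
Re = VD/ν = 1.372·0.459/9.92×10^-7 = 6.35×10^5 → turbulent
ε/D = 0.30/459 = 6.54×10^-4
Haaland: f = 0.01835
h_f = f(L/D)V²/(2g) = 0.01835·(1370/0.459)·1.372²/(2·9.81) = 5.253 m
Δp = ρg·h_f = 998.1·9.81·5.253 = 51.43 kPa

Δp ≈ 51.4 kPa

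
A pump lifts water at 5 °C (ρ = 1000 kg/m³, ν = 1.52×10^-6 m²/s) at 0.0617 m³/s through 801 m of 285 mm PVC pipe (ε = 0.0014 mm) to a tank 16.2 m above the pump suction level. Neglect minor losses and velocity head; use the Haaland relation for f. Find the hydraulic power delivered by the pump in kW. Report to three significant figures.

V = 4Q/(πD²) = 0.9672 m/s; Re = 1.81×10^5; ε/D = 4.91×10^-6; f = 0.01583
h_f = f(L/D)V²/2g = 2.121 m
Total head H = z + h_f = 16.2 + 2.121 = 18.32 m
P_hyd = ρgQH = 1000·9.81·0.0617·18.32 = 11.09 kW

P_hyd ≈ 11.1 kW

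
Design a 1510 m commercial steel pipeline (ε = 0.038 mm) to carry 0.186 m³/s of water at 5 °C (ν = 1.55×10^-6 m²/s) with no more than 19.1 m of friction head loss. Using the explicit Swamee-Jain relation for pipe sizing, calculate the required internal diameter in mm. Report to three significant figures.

Swamee-Jain (Type III): D = 0.66·[ε^1.25·(LQ²/(gh_f))^4.75 + ν·Q^9.4·(L/(gh_f))^5.2]^0.04
LQ²/(gh_f) = 0.2788; L/(gh_f) = 8.059
Term 1 = ε^1.25·(…)^4.75 = 6.92×10^-9; Term 2 = ν·Q^9.4·(…)^5.2 = 1.09×10^-8
D = 0.66·(6.92×10^-9 + 1.09×10^-8)^0.04 = 0.3233 m = 323 mm
Check: V = 2.27 m/s, Re = 4.73×10^5, f = 0.01476, h_f = 18.0 m ≈ 19.1 m ✓

D ≈ 323 mm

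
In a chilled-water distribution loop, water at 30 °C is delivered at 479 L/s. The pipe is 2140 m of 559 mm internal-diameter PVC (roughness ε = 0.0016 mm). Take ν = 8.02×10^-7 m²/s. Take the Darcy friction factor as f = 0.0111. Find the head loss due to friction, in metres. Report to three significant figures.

V = 4Q/(πD²) = 4·0.479/(π·0.559²) = 1.952 m/s
h_f = f(L/D)V²/(2g) = 0.01110·(2140/0.559)·1.952²/(2·9.81) = 8.250 m

h_f ≈ 8.25 m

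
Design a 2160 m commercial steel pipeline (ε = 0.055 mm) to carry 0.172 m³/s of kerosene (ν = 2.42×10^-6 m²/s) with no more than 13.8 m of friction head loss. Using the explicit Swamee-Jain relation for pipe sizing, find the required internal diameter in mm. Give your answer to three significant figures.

D ≈ 367 mm

Swamee-Jain (Type III): D = 0.66·[ε^1.25·(LQ²/(gh_f))^4.75 + ν·Q^9.4·(L/(gh_f))^5.2]^0.04
LQ²/(gh_f) = 0.4720; L/(gh_f) = 15.96
Term 1 = ε^1.25·(…)^4.75 = 1.34×10^-7; Term 2 = ν·Q^9.4·(…)^5.2 = 2.84×10^-7
D = 0.66·(1.34×10^-7 + 2.84×10^-7)^0.04 = 0.3668 m = 367 mm
Check: V = 1.63 m/s, Re = 2.47×10^5, f = 0.01629, h_f = 13.0 m ≈ 13.8 m ✓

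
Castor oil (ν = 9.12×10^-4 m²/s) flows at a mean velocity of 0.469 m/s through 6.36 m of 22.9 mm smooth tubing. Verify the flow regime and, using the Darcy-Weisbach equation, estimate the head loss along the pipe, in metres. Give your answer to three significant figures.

Re = VD/ν = 0.469·0.02290/9.12×10^-4 = 11.8 → laminar (Re < 2300)
f = 64/Re = 5.435
h_f = f(L/D)V²/(2g) = 5.435·(6.36/0.02290)·0.469²/(2·9.81) = 16.92 m

h_f ≈ 16.9 m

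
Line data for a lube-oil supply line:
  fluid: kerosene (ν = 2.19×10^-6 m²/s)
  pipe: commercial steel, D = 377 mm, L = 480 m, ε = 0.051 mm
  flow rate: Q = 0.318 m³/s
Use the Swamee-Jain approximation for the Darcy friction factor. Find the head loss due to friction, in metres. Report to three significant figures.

V = 4Q/(πD²) = 4·0.318/(π·0.377²) = 2.849 m/s
Re = VD/ν = 2.849·0.377/2.19×10^-6 = 4.90×10^5 → turbulent
ε/D = 0.051/377 = 1.35×10^-4
Swamee-Jain: f = 0.01489
h_f = f(L/D)V²/(2g) = 0.01489·(480/0.377)·2.849²/(2·9.81) = 7.843 m

h_f ≈ 7.84 m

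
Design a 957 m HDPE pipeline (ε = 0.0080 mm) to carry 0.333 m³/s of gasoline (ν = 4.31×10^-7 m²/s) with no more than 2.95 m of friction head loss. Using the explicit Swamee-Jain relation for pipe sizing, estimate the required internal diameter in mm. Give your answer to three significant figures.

Swamee-Jain (Type III): D = 0.66·[ε^1.25·(LQ²/(gh_f))^4.75 + ν·Q^9.4·(L/(gh_f))^5.2]^0.04
LQ²/(gh_f) = 3.667; L/(gh_f) = 33.07
Term 1 = ε^1.25·(…)^4.75 = 2.04×10^-4; Term 2 = ν·Q^9.4·(…)^5.2 = 0.00111
D = 0.66·(2.04×10^-4 + 0.00111)^0.04 = 0.5062 m = 506 mm
Check: V = 1.65 m/s, Re = 1.94×10^6, f = 0.01097, h_f = 2.89 m ≈ 2.95 m ✓

D ≈ 506 mm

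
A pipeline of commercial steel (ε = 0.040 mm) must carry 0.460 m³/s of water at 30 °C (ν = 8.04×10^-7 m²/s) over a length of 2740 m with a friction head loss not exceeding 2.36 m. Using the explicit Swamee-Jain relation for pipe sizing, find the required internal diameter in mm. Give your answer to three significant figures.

Swamee-Jain (Type III): D = 0.66·[ε^1.25·(LQ²/(gh_f))^4.75 + ν·Q^9.4·(L/(gh_f))^5.2]^0.04
LQ²/(gh_f) = 25.04; L/(gh_f) = 118.4
Term 1 = ε^1.25·(…)^4.75 = 14.0; Term 2 = ν·Q^9.4·(…)^5.2 = 32.8
D = 0.66·(14.0 + 32.8)^0.04 = 0.7698 m = 770 mm
Check: V = 0.988 m/s, Re = 9.46×10^5, f = 0.01280, h_f = 2.27 m ≈ 2.36 m ✓

D ≈ 770 mm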